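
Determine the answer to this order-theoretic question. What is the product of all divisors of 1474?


Divisors of 1474: [1, 2, 11, 22, 67, 134, 737, 1474]
Product = n^(d(n)/2) = 1474^(8/2)
Product = 4720521000976


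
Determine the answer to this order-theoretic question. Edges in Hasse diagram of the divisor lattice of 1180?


A cover relation a -< b holds when a < b with no c strictly between.
Cover relations:
  1 -< 2
  1 -< 5
  1 -< 59
  2 -< 4
  2 -< 10
  2 -< 118
  4 -< 20
  4 -< 236
  ...12 more
Total: 20


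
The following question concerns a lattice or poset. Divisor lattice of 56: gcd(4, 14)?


Meet=gcd.
gcd(4,14)=2


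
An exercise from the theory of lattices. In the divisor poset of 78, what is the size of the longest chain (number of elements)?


A chain is a totally ordered subset; we count the number of elements in a maximum chain.
Compute, for each element x, the size of the longest chain ending at x:
  1: 1
  2: 2
  3: 2
  13: 2
  6: 3
  26: 3
  ...
A maximum chain: 1 < 2 < 6 < 78
Number of elements in the longest chain: 4


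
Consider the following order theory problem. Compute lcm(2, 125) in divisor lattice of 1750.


In a divisor lattice, join = lcm (least common multiple).
gcd(2,125) = 1
lcm(2,125) = 2*125/gcd = 250/1 = 250


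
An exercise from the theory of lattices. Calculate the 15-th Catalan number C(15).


C(n) = C(2n, n) / (n+1).
C(30, 15) = 155117520
C(15) = 155117520 / 16 = 9694845


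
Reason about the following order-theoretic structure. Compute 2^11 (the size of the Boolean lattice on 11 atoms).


Power set = 2^n.
2^11 = 2048


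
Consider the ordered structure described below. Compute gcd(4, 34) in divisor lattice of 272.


In a divisor lattice, meet = gcd (greatest common divisor).
By Euclidean algorithm or factoring: gcd(4,34) = 2


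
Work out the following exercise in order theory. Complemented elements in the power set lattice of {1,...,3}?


An element a is complemented if some b has a meet b = bottom, a join b = top.
every subset A has complement S\A, so all elements are complemented.
Complemented elements: {}, {1}, {2}, {3}, {1,2}, {1,3}, ... (2 more)
Count: 8


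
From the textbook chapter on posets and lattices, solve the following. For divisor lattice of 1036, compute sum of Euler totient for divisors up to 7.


Divisors of 1036 up to 7: [1, 2, 4, 7]
phi values: [1, 1, 2, 6]
Sum = 10


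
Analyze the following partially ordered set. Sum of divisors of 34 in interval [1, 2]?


Interval [1,2] in divisors of 34: [1, 2]
Sum = 3


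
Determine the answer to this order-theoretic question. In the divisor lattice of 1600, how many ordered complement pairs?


Complement pair (a,b): a meet b = bottom, a join b = top.
Here: gcd(a,b)=1 and lcm(a,b)=1600, i.e. a*b=1600 with a,b coprime.
Pairs found: (1,1600), (25,64), (64,25), (1600,1)
Total ordered pairs: 4


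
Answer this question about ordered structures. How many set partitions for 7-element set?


B(n) = number of set partitions of an n-element set.
B(n) satisfies the recurrence: B(n+1) = sum_k C(n,k)*B(k).
B(7) = 877


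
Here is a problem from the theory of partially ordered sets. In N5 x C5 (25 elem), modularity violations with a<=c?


Modular law: if a <= c then a v (b ^ c) = (a v b) ^ c.
Check all triples (a,b,c) with a <= c among 25 elements.
  e.g. a=(a,0), b=(c,0), c=(b,0): lhs=(a,0) != rhs=(b,0)
  e.g. a=(a,0), b=(c,1), c=(b,0): lhs=(a,0) != rhs=(b,0)
Total violating triples: 75


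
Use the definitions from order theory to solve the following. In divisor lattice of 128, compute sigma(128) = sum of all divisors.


sigma(n) = sum of divisors.
Divisors of 128: [1, 2, 4, 8, 16, 32, 64, 128]
Sum = 255


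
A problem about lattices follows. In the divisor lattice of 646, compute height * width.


Height = length of longest chain minus 1; width = size of largest antichain.
A maximum chain: 1 | 19 | 323 | 646  (height 3).
A maximum antichain: {2, 17, 19}  (width 3).
Product = 3 * 3 = 9


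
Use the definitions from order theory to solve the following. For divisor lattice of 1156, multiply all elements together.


Divisors of 1156: [1, 2, 4, 17, 34, 68, 289, 578, 1156]
Product = n^(d(n)/2) = 1156^(9/2)
Product = 60716992766464


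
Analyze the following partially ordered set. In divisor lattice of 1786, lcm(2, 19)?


Join=lcm.
gcd(2,19)=1
lcm=38


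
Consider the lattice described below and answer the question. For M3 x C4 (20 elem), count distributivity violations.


Distributive law: a ^ (b v c) = (a ^ b) v (a ^ c).
Check all 20^3 = 8000 ordered triples (a,b,c).
  e.g. a=(a1,0), b=(a2,0), c=(a3,0): lhs=(a1,0) != rhs=(0,0)
  e.g. a=(a1,0), b=(a2,0), c=(a3,1): lhs=(a1,0) != rhs=(0,0)
Total violating triples: 384


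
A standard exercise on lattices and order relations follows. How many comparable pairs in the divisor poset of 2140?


A comparable pair {a,b} has a < b or b < a in the order.
Count unordered pairs where one element is strictly below the other.
Examples: {1,2}, {1,4}, {1,5}, {1,10}, ...
Total comparable pairs: 42


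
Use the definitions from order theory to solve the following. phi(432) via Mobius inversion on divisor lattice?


phi(n) = n * prod_{p|n} (1 - 1/p).
Prime divisors of 432: [2, 3]
phi(432) = 432 * (1 - 1/2) * (1 - 1/3)
phi(432) = 144


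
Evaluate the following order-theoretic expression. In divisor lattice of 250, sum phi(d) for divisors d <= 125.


Divisors of 250 up to 125: [1, 2, 5, 10, 25, 50, 125]
phi values: [1, 1, 4, 4, 20, 20, 100]
Sum = 150


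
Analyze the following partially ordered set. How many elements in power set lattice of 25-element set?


Power set = 2^n.
2^25 = 33554432


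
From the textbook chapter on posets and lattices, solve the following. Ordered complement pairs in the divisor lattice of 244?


Complement pair (a,b): a meet b = bottom, a join b = top.
Here: gcd(a,b)=1 and lcm(a,b)=244, i.e. a*b=244 with a,b coprime.
Pairs found: (1,244), (4,61), (61,4), (244,1)
Total ordered pairs: 4


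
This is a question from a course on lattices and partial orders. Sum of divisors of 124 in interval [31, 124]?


Interval [31,124] in divisors of 124: [31, 62, 124]
Sum = 217


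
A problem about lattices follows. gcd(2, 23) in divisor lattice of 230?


Meet=gcd.
gcd(2,23)=1


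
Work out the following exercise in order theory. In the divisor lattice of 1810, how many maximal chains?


A maximal chain goes from the minimum element to a maximal element via cover relations.
Counting all min-to-max paths in the cover graph.
Total maximal chains: 6


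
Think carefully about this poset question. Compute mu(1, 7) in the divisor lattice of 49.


In a divisor lattice, mu(a,b) = mu(b/a) where mu is the classical Mobius function.
b/a = 7/1 = 7
Prime factorization of 7: primes [7]
7 is squarefree with 1 prime factor(s), so mu(7) = (-1)^1 = -1


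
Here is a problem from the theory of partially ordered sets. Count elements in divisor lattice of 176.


Divisors of 176: [1, 2, 4, 8, 11, 16, 22, 44, 88, 176]
Count: 10


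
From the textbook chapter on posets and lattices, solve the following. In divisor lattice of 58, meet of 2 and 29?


In a divisor lattice, meet = gcd (greatest common divisor).
By Euclidean algorithm or factoring: gcd(2,29) = 1


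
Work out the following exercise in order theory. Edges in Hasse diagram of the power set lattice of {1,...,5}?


A cover relation a -< b holds when a < b with no c strictly between.
Cover relations:
  {} -< {1}
  {} -< {2}
  {} -< {3}
  {} -< {4}
  {} -< {5}
  {1} -< {1,2}
  {1} -< {1,3}
  {1} -< {1,4}
  ...72 more
Total: 80


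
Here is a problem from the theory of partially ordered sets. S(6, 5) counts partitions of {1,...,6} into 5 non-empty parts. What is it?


S(n,k) = k*S(n-1,k) + S(n-1,k-1).
S(5,5) = 1, S(5,4) = 10
S(6,5) = 5*1 + 10 = 5 + 10
S(6,5) = 15


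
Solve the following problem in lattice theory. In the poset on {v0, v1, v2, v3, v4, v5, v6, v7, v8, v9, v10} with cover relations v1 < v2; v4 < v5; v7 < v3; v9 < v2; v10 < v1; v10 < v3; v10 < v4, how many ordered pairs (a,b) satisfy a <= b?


The order relation is {(a,b) : a <= b}, reflexive so it includes (a,a).
Examples: (v0,v0), (v1,v1), (v1,v2), (v10,v1), (v10,v10), ...
Total ordered pairs: 20


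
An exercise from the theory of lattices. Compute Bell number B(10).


B(n) = number of set partitions of an n-element set.
B(n) satisfies the recurrence: B(n+1) = sum_k C(n,k)*B(k).
B(10) = 115975


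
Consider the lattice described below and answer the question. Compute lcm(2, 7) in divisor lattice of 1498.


In a divisor lattice, join = lcm (least common multiple).
gcd(2,7) = 1
lcm(2,7) = 2*7/gcd = 14/1 = 14


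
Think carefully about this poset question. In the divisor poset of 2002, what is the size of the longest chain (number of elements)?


A chain is a totally ordered subset; we count the number of elements in a maximum chain.
Compute, for each element x, the size of the longest chain ending at x:
  1: 1
  2: 2
  7: 2
  11: 2
  13: 2
  14: 3
  ...
A maximum chain: 1 < 2 < 14 < 154 < 2002
Number of elements in the longest chain: 5


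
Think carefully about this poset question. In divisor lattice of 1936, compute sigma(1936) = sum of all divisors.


sigma(n) = sum of divisors.
Divisors of 1936: [1, 2, 4, 8, 11, 16, 22, 44, 88, 121, 176, 242, 484, 968, 1936]
Sum = 4123


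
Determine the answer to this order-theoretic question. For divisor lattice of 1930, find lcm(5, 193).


In a divisor lattice, join = lcm (least common multiple).
Compute lcm iteratively: start with first element, then lcm(current, next).
Elements: [5, 193]
lcm(5,193) = 965
Final lcm = 965


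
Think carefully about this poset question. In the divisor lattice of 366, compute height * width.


Height = length of longest chain minus 1; width = size of largest antichain.
A maximum chain: 1 | 61 | 183 | 366  (height 3).
A maximum antichain: {2, 3, 61}  (width 3).
Product = 3 * 3 = 9


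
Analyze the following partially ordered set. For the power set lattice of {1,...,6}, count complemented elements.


An element a is complemented if some b has a meet b = bottom, a join b = top.
every subset A has complement S\A, so all elements are complemented.
Complemented elements: {}, {1}, {2}, {3}, {4}, {5}, ... (58 more)
Count: 64


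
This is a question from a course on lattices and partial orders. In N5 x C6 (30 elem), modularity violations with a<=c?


Modular law: if a <= c then a v (b ^ c) = (a v b) ^ c.
Check all triples (a,b,c) with a <= c among 30 elements.
  e.g. a=(a,0), b=(c,0), c=(b,0): lhs=(a,0) != rhs=(b,0)
  e.g. a=(a,0), b=(c,1), c=(b,0): lhs=(a,0) != rhs=(b,0)
Total violating triples: 126


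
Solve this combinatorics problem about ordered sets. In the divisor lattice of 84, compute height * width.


Height = length of longest chain minus 1; width = size of largest antichain.
A maximum chain: 1 | 7 | 21 | 42 | 84  (height 4).
A maximum antichain: {4, 6, 14, 21}  (width 4).
Product = 4 * 4 = 16


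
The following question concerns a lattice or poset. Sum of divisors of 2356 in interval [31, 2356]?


Interval [31,2356] in divisors of 2356: [31, 62, 124, 589, 1178, 2356]
Sum = 4340


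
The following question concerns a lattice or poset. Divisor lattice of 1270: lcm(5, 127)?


Join=lcm.
gcd(5,127)=1
lcm=635


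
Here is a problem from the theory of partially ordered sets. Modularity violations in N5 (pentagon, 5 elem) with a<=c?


Modular law: if a <= c then a v (b ^ c) = (a v b) ^ c.
Check all triples (a,b,c) with a <= c among 5 elements.
  e.g. a=a, b=c, c=b: lhs=a != rhs=b
Total violating triples: 1


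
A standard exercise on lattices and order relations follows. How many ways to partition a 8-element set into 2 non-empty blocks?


S(n,k) = k*S(n-1,k) + S(n-1,k-1).
S(7,2) = 63, S(7,1) = 1
S(8,2) = 2*63 + 1 = 126 + 1
S(8,2) = 127


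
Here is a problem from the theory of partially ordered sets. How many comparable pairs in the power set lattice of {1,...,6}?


A comparable pair {a,b} has a < b or b < a in the order.
Count unordered pairs where one element is strictly below the other.
Examples: {{},{1}}, {{},{2}}, {{},{3}}, {{},{4}}, ...
Total comparable pairs: 665


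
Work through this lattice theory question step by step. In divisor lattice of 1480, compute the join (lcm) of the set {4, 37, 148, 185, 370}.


In a divisor lattice, join = lcm (least common multiple).
Compute lcm iteratively: start with first element, then lcm(current, next).
Elements: [4, 37, 148, 185, 370]
lcm(4,37) = 148
lcm(148,148) = 148
lcm(148,185) = 740
lcm(740,370) = 740
Final lcm = 740


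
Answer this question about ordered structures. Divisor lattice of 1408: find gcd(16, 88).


In a divisor lattice, meet = gcd (greatest common divisor).
By Euclidean algorithm or factoring: gcd(16,88) = 8


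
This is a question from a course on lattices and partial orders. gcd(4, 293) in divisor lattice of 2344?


Meet=gcd.
gcd(4,293)=1


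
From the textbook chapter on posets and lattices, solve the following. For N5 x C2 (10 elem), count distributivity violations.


Distributive law: a ^ (b v c) = (a ^ b) v (a ^ c).
Check all 10^3 = 1000 ordered triples (a,b,c).
  e.g. a=(b,0), b=(a,0), c=(c,0): lhs=(b,0) != rhs=(a,0)
  e.g. a=(b,0), b=(a,0), c=(c,1): lhs=(b,0) != rhs=(a,0)
Total violating triples: 16


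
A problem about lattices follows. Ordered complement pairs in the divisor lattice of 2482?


Complement pair (a,b): a meet b = bottom, a join b = top.
Here: gcd(a,b)=1 and lcm(a,b)=2482, i.e. a*b=2482 with a,b coprime.
Pairs found: (1,2482), (2,1241), (17,146), (34,73), ... (4 more)
Total ordered pairs: 8


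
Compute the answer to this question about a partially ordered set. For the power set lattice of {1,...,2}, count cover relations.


A cover relation a -< b holds when a < b with no c strictly between.
Cover relations:
  {} -< {1}
  {} -< {2}
  {1} -< {1,2}
  {2} -< {1,2}
Total: 4


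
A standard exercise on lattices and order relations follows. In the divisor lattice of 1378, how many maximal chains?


A maximal chain goes from the minimum element to a maximal element via cover relations.
Counting all min-to-max paths in the cover graph.
Total maximal chains: 6


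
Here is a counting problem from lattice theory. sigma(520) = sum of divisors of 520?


sigma(n) = sum of divisors.
Divisors of 520: [1, 2, 4, 5, 8, 10, 13, 20, 26, 40, 52, 65, 104, 130, 260, 520]
Sum = 1260


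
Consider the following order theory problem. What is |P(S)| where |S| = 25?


Power set = 2^n.
2^25 = 33554432


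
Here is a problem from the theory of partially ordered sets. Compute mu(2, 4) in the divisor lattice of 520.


In a divisor lattice, mu(a,b) = mu(b/a) where mu is the classical Mobius function.
b/a = 4/2 = 2
Prime factorization of 2: primes [2]
2 is squarefree with 1 prime factor(s), so mu(2) = (-1)^1 = -1


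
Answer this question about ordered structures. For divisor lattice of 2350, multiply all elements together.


Divisors of 2350: [1, 2, 5, 10, 25, 47, 50, 94, 235, 470, 1175, 2350]
Product = n^(d(n)/2) = 2350^(12/2)
Product = 168425239515625000000


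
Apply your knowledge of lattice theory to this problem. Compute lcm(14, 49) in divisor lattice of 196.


In a divisor lattice, join = lcm (least common multiple).
gcd(14,49) = 7
lcm(14,49) = 14*49/gcd = 686/7 = 98


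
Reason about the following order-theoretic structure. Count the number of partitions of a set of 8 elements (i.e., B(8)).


B(n) = number of set partitions of an n-element set.
B(n) satisfies the recurrence: B(n+1) = sum_k C(n,k)*B(k).
B(8) = 4140


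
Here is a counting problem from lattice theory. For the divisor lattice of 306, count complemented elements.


An element a is complemented if some b has a meet b = bottom, a join b = top.
a is complemented iff gcd(a, n/a)=1, i.e. a is a unitary divisor of 306.
Complemented elements: 1, 2, 9, 17, 18, 34, ... (2 more)
Count: 8


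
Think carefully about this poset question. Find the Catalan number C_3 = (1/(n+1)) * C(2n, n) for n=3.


C(n) = C(2n, n) / (n+1).
C(6, 3) = 20
C(3) = 20 / 4 = 5


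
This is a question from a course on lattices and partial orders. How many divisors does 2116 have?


Divisors of 2116: [1, 2, 4, 23, 46, 92, 529, 1058, 2116]
Count: 9


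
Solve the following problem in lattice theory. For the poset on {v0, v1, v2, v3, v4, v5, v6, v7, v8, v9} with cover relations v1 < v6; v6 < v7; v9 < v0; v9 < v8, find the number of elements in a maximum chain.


A chain is a totally ordered subset; we count the number of elements in a maximum chain.
Compute, for each element x, the size of the longest chain ending at x:
  v1: 1
  v2: 1
  v3: 1
  v4: 1
  v5: 1
  v9: 1
  ...
A maximum chain: v1 < v6 < v7
Number of elements in the longest chain: 3


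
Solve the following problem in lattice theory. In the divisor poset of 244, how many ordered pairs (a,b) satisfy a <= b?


The order relation is {(a,b) : a <= b}, reflexive so it includes (a,a).
Examples: (1,1), (1,122), (1,2), (1,244), (1,4), ...
Total ordered pairs: 18


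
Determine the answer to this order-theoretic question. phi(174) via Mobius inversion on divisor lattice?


phi(n) = n * prod_{p|n} (1 - 1/p).
Prime divisors of 174: [2, 3, 29]
phi(174) = 174 * (1 - 1/2) * (1 - 1/3) * (1 - 1/29)
phi(174) = 56


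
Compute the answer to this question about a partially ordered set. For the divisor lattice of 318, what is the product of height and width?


Height = length of longest chain minus 1; width = size of largest antichain.
A maximum chain: 1 | 53 | 159 | 318  (height 3).
A maximum antichain: {2, 3, 53}  (width 3).
Product = 3 * 3 = 9


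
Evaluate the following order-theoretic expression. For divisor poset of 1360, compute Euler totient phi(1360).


phi(n) = n * prod_{p|n} (1 - 1/p).
Prime divisors of 1360: [2, 5, 17]
phi(1360) = 1360 * (1 - 1/2) * (1 - 1/5) * (1 - 1/17)
phi(1360) = 512


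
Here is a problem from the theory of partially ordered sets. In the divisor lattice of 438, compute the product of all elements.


Divisors of 438: [1, 2, 3, 6, 73, 146, 219, 438]
Product = n^(d(n)/2) = 438^(8/2)
Product = 36804120336


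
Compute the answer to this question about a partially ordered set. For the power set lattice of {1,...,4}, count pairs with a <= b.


The order relation is {(a,b) : a <= b}, reflexive so it includes (a,a).
Examples: ({},{}), ({},{1,2}), ({},{1,2,3}), ({},{1,2,3,4}), ({},{1,2,4}), ...
Total ordered pairs: 81


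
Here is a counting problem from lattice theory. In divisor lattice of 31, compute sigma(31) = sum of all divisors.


sigma(n) = sum of divisors.
Divisors of 31: [1, 31]
Sum = 32


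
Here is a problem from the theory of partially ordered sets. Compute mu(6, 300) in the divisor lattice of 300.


In a divisor lattice, mu(a,b) = mu(b/a) where mu is the classical Mobius function.
b/a = 300/6 = 50
Prime factorization of 50: primes [2, 5]
50 is not squarefree, so mu(50) = 0


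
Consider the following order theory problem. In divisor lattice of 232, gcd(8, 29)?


Meet=gcd.
gcd(8,29)=1


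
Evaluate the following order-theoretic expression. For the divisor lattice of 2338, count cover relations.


A cover relation a -< b holds when a < b with no c strictly between.
Cover relations:
  1 -< 2
  1 -< 7
  1 -< 167
  2 -< 14
  2 -< 334
  7 -< 14
  7 -< 1169
  14 -< 2338
  ...4 more
Total: 12


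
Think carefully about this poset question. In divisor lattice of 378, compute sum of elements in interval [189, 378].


Interval [189,378] in divisors of 378: [189, 378]
Sum = 567


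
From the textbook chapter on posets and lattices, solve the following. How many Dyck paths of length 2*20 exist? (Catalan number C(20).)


C(n) = C(2n, n) / (n+1).
C(40, 20) = 137846528820
C(20) = 137846528820 / 21 = 6564120420


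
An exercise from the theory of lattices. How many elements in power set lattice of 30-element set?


Power set = 2^n.
2^30 = 1073741824


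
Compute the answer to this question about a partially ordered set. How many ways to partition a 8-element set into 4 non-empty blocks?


S(n,k) = k*S(n-1,k) + S(n-1,k-1).
S(7,4) = 350, S(7,3) = 301
S(8,4) = 4*350 + 301 = 1400 + 301
S(8,4) = 1701


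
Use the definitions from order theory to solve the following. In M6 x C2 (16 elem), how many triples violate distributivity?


Distributive law: a ^ (b v c) = (a ^ b) v (a ^ c).
Check all 16^3 = 4096 ordered triples (a,b,c).
  e.g. a=(a1,0), b=(a2,0), c=(a3,0): lhs=(a1,0) != rhs=(0,0)
  e.g. a=(a1,0), b=(a2,0), c=(a3,1): lhs=(a1,0) != rhs=(0,0)
Total violating triples: 960


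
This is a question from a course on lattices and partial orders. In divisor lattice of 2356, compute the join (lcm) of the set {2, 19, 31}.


In a divisor lattice, join = lcm (least common multiple).
Compute lcm iteratively: start with first element, then lcm(current, next).
Elements: [2, 19, 31]
lcm(2,19) = 38
lcm(38,31) = 1178
Final lcm = 1178


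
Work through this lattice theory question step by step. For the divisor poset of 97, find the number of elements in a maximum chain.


A chain is a totally ordered subset; we count the number of elements in a maximum chain.
Compute, for each element x, the size of the longest chain ending at x:
  1: 1
  97: 2
A maximum chain: 1 < 97
Number of elements in the longest chain: 2


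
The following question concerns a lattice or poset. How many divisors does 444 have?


Divisors of 444: [1, 2, 3, 4, 6, 12, 37, 74, 111, 148, 222, 444]
Count: 12


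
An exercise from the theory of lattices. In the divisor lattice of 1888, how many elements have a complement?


An element a is complemented if some b has a meet b = bottom, a join b = top.
a is complemented iff gcd(a, n/a)=1, i.e. a is a unitary divisor of 1888.
Complemented elements: 1, 32, 59, 1888
Count: 4


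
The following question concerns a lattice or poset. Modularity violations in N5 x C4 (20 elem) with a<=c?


Modular law: if a <= c then a v (b ^ c) = (a v b) ^ c.
Check all triples (a,b,c) with a <= c among 20 elements.
  e.g. a=(a,0), b=(c,0), c=(b,0): lhs=(a,0) != rhs=(b,0)
  e.g. a=(a,0), b=(c,1), c=(b,0): lhs=(a,0) != rhs=(b,0)
Total violating triples: 40


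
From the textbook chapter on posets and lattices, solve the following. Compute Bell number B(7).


B(n) = number of set partitions of an n-element set.
B(n) satisfies the recurrence: B(n+1) = sum_k C(n,k)*B(k).
B(7) = 877


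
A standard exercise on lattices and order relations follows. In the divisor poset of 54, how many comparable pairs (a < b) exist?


A comparable pair {a,b} has a < b or b < a in the order.
Count unordered pairs where one element is strictly below the other.
Examples: {1,2}, {1,3}, {1,6}, {1,9}, ...
Total comparable pairs: 22


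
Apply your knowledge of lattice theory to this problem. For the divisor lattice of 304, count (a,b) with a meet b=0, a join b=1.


Complement pair (a,b): a meet b = bottom, a join b = top.
Here: gcd(a,b)=1 and lcm(a,b)=304, i.e. a*b=304 with a,b coprime.
Pairs found: (1,304), (16,19), (19,16), (304,1)
Total ordered pairs: 4


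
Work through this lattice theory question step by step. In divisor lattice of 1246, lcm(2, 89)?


Join=lcm.
gcd(2,89)=1
lcm=178


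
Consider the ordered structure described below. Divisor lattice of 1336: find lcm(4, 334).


In a divisor lattice, join = lcm (least common multiple).
gcd(4,334) = 2
lcm(4,334) = 4*334/gcd = 1336/2 = 668


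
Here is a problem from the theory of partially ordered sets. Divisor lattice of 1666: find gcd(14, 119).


In a divisor lattice, meet = gcd (greatest common divisor).
By Euclidean algorithm or factoring: gcd(14,119) = 7


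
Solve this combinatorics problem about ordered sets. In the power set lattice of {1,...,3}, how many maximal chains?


A maximal chain goes from the minimum element to a maximal element via cover relations.
Counting all min-to-max paths in the cover graph.
Total maximal chains: 6


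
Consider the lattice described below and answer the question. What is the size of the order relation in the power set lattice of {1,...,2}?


The order relation is {(a,b) : a <= b}, reflexive so it includes (a,a).
Examples: ({},{}), ({},{1,2}), ({},{1}), ({},{2}), ({1,2},{1,2}), ...
Total ordered pairs: 9


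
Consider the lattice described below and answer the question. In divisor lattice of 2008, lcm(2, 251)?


Join=lcm.
gcd(2,251)=1
lcm=502


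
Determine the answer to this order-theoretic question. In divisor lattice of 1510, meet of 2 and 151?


In a divisor lattice, meet = gcd (greatest common divisor).
By Euclidean algorithm or factoring: gcd(2,151) = 1


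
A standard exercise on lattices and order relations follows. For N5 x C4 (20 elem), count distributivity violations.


Distributive law: a ^ (b v c) = (a ^ b) v (a ^ c).
Check all 20^3 = 8000 ordered triples (a,b,c).
  e.g. a=(b,0), b=(a,0), c=(c,0): lhs=(b,0) != rhs=(a,0)
  e.g. a=(b,0), b=(a,0), c=(c,1): lhs=(b,0) != rhs=(a,0)
Total violating triples: 128


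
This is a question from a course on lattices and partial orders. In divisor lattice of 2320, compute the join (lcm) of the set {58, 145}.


In a divisor lattice, join = lcm (least common multiple).
Compute lcm iteratively: start with first element, then lcm(current, next).
Elements: [58, 145]
lcm(58,145) = 290
Final lcm = 290


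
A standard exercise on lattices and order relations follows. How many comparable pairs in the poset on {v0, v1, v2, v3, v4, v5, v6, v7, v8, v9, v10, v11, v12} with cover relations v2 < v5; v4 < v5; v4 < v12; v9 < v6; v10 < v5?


A comparable pair {a,b} has a < b or b < a in the order.
Count unordered pairs where one element is strictly below the other.
Examples: {v2,v5}, {v4,v5}, {v4,v12}, {v5,v10}, ...
Total comparable pairs: 5


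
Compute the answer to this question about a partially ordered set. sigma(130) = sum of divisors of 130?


sigma(n) = sum of divisors.
Divisors of 130: [1, 2, 5, 10, 13, 26, 65, 130]
Sum = 252


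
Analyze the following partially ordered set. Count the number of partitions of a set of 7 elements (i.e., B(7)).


B(n) = number of set partitions of an n-element set.
B(n) satisfies the recurrence: B(n+1) = sum_k C(n,k)*B(k).
B(7) = 877


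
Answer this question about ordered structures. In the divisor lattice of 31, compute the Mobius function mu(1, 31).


In a divisor lattice, mu(a,b) = mu(b/a) where mu is the classical Mobius function.
b/a = 31/1 = 31
Prime factorization of 31: primes [31]
31 is squarefree with 1 prime factor(s), so mu(31) = (-1)^1 = -1


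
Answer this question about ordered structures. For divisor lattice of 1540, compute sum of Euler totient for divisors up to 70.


Divisors of 1540 up to 70: [1, 2, 4, 5, 7, 10, 11, 14, 20, 22, 28, 35, 44, 55, 70]
phi values: [1, 1, 2, 4, 6, 4, 10, 6, 8, 10, 12, 24, 20, 40, 24]
Sum = 172


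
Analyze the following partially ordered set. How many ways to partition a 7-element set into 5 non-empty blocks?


S(n,k) = k*S(n-1,k) + S(n-1,k-1).
S(6,5) = 15, S(6,4) = 65
S(7,5) = 5*15 + 65 = 75 + 65
S(7,5) = 140


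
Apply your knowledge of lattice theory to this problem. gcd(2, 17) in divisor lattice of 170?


Meet=gcd.
gcd(2,17)=1


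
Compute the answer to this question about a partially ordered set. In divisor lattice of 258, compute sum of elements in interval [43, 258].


Interval [43,258] in divisors of 258: [43, 86, 129, 258]
Sum = 516


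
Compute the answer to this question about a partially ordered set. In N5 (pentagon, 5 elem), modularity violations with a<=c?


Modular law: if a <= c then a v (b ^ c) = (a v b) ^ c.
Check all triples (a,b,c) with a <= c among 5 elements.
  e.g. a=a, b=c, c=b: lhs=a != rhs=b
Total violating triples: 1


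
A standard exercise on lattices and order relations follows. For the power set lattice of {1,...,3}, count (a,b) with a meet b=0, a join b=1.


Complement pair (a,b): a meet b = bottom, a join b = top.
Here: A intersect B = {} and A union B = {1,...,3}.
Pairs found: ({},{1,2,3}), ({1},{2,3}), ({2},{1,3}), ({3},{1,2}), ... (4 more)
Total ordered pairs: 8


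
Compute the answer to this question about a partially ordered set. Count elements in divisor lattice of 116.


Divisors of 116: [1, 2, 4, 29, 58, 116]
Count: 6


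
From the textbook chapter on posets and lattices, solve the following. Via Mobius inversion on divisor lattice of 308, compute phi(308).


phi(n) = n * prod_{p|n} (1 - 1/p).
Prime divisors of 308: [2, 7, 11]
phi(308) = 308 * (1 - 1/2) * (1 - 1/7) * (1 - 1/11)
phi(308) = 120


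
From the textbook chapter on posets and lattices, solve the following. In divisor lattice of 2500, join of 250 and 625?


In a divisor lattice, join = lcm (least common multiple).
gcd(250,625) = 125
lcm(250,625) = 250*625/gcd = 156250/125 = 1250


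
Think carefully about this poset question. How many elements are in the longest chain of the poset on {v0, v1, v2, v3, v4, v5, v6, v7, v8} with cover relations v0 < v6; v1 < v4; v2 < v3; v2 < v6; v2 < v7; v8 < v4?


A chain is a totally ordered subset; we count the number of elements in a maximum chain.
Compute, for each element x, the size of the longest chain ending at x:
  v0: 1
  v1: 1
  v2: 1
  v5: 1
  v8: 1
  v3: 2
  ...
A maximum chain: v2 < v3
Number of elements in the longest chain: 2


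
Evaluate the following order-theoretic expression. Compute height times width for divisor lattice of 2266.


Height = length of longest chain minus 1; width = size of largest antichain.
A maximum chain: 1 | 103 | 1133 | 2266  (height 3).
A maximum antichain: {2, 11, 103}  (width 3).
Product = 3 * 3 = 9


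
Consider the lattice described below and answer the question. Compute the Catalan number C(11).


C(n) = C(2n, n) / (n+1).
C(22, 11) = 705432
C(11) = 705432 / 12 = 58786


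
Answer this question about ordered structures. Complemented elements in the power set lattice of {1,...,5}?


An element a is complemented if some b has a meet b = bottom, a join b = top.
every subset A has complement S\A, so all elements are complemented.
Complemented elements: {}, {1}, {2}, {3}, {4}, {5}, ... (26 more)
Count: 32


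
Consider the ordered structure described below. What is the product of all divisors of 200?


Divisors of 200: [1, 2, 4, 5, 8, 10, 20, 25, 40, 50, 100, 200]
Product = n^(d(n)/2) = 200^(12/2)
Product = 64000000000000


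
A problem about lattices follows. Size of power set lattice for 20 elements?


Power set = 2^n.
2^20 = 1048576


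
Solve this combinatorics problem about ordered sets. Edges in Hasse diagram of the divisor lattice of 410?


A cover relation a -< b holds when a < b with no c strictly between.
Cover relations:
  1 -< 2
  1 -< 5
  1 -< 41
  2 -< 10
  2 -< 82
  5 -< 10
  5 -< 205
  10 -< 410
  ...4 more
Total: 12


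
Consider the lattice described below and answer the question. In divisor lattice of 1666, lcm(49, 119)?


Join=lcm.
gcd(49,119)=7
lcm=833


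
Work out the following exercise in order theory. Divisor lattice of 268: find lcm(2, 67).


In a divisor lattice, join = lcm (least common multiple).
gcd(2,67) = 1
lcm(2,67) = 2*67/gcd = 134/1 = 134


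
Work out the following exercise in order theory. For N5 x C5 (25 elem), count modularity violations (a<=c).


Modular law: if a <= c then a v (b ^ c) = (a v b) ^ c.
Check all triples (a,b,c) with a <= c among 25 elements.
  e.g. a=(a,0), b=(c,0), c=(b,0): lhs=(a,0) != rhs=(b,0)
  e.g. a=(a,0), b=(c,1), c=(b,0): lhs=(a,0) != rhs=(b,0)
Total violating triples: 75


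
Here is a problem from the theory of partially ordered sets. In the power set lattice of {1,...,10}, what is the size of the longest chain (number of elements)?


A chain is a totally ordered subset; we count the number of elements in a maximum chain.
Compute, for each element x, the size of the longest chain ending at x:
  {}: 1
  {1}: 2
  {2}: 2
  {3}: 2
  {4}: 2
  {5}: 2
  ...
A maximum chain: {} < {1} < {1,2} < {1,2,3} < {1,2,3,4} < {1,2,3,4,5} < {1,2,3,4,5,6} < {1,2,3,4,5,6,7} < {1,2,3,4,5,6,7,8} < {1,2,3,4,5,6,7,8,9} < {1,2,3,4,5,6,7,8,9,10}
Number of elements in the longest chain: 11


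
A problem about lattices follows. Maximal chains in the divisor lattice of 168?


A maximal chain goes from the minimum element to a maximal element via cover relations.
Counting all min-to-max paths in the cover graph.
Total maximal chains: 20


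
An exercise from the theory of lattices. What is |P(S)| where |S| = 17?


Power set = 2^n.
2^17 = 131072


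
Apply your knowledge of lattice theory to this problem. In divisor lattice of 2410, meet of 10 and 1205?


In a divisor lattice, meet = gcd (greatest common divisor).
By Euclidean algorithm or factoring: gcd(10,1205) = 5


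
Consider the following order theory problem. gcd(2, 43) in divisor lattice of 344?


Meet=gcd.
gcd(2,43)=1


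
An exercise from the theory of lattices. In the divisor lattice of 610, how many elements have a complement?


An element a is complemented if some b has a meet b = bottom, a join b = top.
a is complemented iff gcd(a, n/a)=1, i.e. a is a unitary divisor of 610.
Complemented elements: 1, 2, 5, 10, 61, 122, ... (2 more)
Count: 8


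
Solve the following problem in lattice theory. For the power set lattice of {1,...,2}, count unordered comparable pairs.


A comparable pair {a,b} has a < b or b < a in the order.
Count unordered pairs where one element is strictly below the other.
Examples: {{},{1}}, {{},{2}}, {{},{1,2}}, {{1},{1,2}}, ...
Total comparable pairs: 5


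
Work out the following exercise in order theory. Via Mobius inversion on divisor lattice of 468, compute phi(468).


phi(n) = n * prod_{p|n} (1 - 1/p).
Prime divisors of 468: [2, 3, 13]
phi(468) = 468 * (1 - 1/2) * (1 - 1/3) * (1 - 1/13)
phi(468) = 144


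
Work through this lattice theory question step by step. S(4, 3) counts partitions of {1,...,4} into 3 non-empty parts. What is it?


S(n,k) = k*S(n-1,k) + S(n-1,k-1).
S(3,3) = 1, S(3,2) = 3
S(4,3) = 3*1 + 3 = 3 + 3
S(4,3) = 6


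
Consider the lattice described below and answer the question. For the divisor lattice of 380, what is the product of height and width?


Height = length of longest chain minus 1; width = size of largest antichain.
A maximum chain: 1 | 19 | 95 | 190 | 380  (height 4).
A maximum antichain: {4, 10, 38, 95}  (width 4).
Product = 4 * 4 = 16


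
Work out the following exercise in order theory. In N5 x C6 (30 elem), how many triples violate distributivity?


Distributive law: a ^ (b v c) = (a ^ b) v (a ^ c).
Check all 30^3 = 27000 ordered triples (a,b,c).
  e.g. a=(b,0), b=(a,0), c=(c,0): lhs=(b,0) != rhs=(a,0)
  e.g. a=(b,0), b=(a,0), c=(c,1): lhs=(b,0) != rhs=(a,0)
Total violating triples: 432


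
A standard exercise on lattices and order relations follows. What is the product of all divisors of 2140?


Divisors of 2140: [1, 2, 4, 5, 10, 20, 107, 214, 428, 535, 1070, 2140]
Product = n^(d(n)/2) = 2140^(12/2)
Product = 96046742518336000000


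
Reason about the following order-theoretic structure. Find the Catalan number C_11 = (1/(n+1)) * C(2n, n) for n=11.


C(n) = C(2n, n) / (n+1).
C(22, 11) = 705432
C(11) = 705432 / 12 = 58786


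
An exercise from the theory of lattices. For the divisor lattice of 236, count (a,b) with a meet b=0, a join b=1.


Complement pair (a,b): a meet b = bottom, a join b = top.
Here: gcd(a,b)=1 and lcm(a,b)=236, i.e. a*b=236 with a,b coprime.
Pairs found: (1,236), (4,59), (59,4), (236,1)
Total ordered pairs: 4


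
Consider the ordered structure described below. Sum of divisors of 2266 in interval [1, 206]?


Interval [1,206] in divisors of 2266: [1, 2, 103, 206]
Sum = 312


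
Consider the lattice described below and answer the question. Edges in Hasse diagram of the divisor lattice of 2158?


A cover relation a -< b holds when a < b with no c strictly between.
Cover relations:
  1 -< 2
  1 -< 13
  1 -< 83
  2 -< 26
  2 -< 166
  13 -< 26
  13 -< 1079
  26 -< 2158
  ...4 more
Total: 12


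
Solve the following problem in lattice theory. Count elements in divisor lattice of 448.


Divisors of 448: [1, 2, 4, 7, 8, 14, 16, 28, 32, 56, 64, 112, 224, 448]
Count: 14


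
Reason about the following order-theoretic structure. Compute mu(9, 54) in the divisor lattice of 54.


In a divisor lattice, mu(a,b) = mu(b/a) where mu is the classical Mobius function.
b/a = 54/9 = 6
Prime factorization of 6: primes [2, 3]
6 is squarefree with 2 prime factor(s), so mu(6) = (-1)^2 = 1


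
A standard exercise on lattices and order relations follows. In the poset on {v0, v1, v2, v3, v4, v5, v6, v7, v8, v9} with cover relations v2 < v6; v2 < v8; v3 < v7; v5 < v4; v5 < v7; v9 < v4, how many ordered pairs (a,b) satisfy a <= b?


The order relation is {(a,b) : a <= b}, reflexive so it includes (a,a).
Examples: (v0,v0), (v1,v1), (v2,v2), (v2,v6), (v2,v8), ...
Total ordered pairs: 16


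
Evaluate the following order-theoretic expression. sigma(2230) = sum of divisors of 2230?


sigma(n) = sum of divisors.
Divisors of 2230: [1, 2, 5, 10, 223, 446, 1115, 2230]
Sum = 4032


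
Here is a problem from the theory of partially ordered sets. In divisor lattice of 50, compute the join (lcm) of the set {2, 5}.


In a divisor lattice, join = lcm (least common multiple).
Compute lcm iteratively: start with first element, then lcm(current, next).
Elements: [2, 5]
lcm(2,5) = 10
Final lcm = 10


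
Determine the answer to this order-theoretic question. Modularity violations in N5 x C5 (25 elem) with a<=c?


Modular law: if a <= c then a v (b ^ c) = (a v b) ^ c.
Check all triples (a,b,c) with a <= c among 25 elements.
  e.g. a=(a,0), b=(c,0), c=(b,0): lhs=(a,0) != rhs=(b,0)
  e.g. a=(a,0), b=(c,1), c=(b,0): lhs=(a,0) != rhs=(b,0)
Total violating triples: 75


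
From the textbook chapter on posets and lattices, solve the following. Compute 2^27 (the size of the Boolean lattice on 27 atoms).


Power set = 2^n.
2^27 = 134217728


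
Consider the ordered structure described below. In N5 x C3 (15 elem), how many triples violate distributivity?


Distributive law: a ^ (b v c) = (a ^ b) v (a ^ c).
Check all 15^3 = 3375 ordered triples (a,b,c).
  e.g. a=(b,0), b=(a,0), c=(c,0): lhs=(b,0) != rhs=(a,0)
  e.g. a=(b,0), b=(a,0), c=(c,1): lhs=(b,0) != rhs=(a,0)
Total violating triples: 54


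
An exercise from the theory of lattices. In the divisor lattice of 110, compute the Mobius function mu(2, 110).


In a divisor lattice, mu(a,b) = mu(b/a) where mu is the classical Mobius function.
b/a = 110/2 = 55
Prime factorization of 55: primes [5, 11]
55 is squarefree with 2 prime factor(s), so mu(55) = (-1)^2 = 1


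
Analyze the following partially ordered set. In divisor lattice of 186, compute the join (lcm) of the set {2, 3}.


In a divisor lattice, join = lcm (least common multiple).
Compute lcm iteratively: start with first element, then lcm(current, next).
Elements: [2, 3]
lcm(2,3) = 6
Final lcm = 6


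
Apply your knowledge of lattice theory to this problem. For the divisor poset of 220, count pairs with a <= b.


The order relation is {(a,b) : a <= b}, reflexive so it includes (a,a).
Examples: (1,1), (1,10), (1,11), (1,110), (1,2), ...
Total ordered pairs: 54


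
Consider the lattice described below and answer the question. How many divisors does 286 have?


Divisors of 286: [1, 2, 11, 13, 22, 26, 143, 286]
Count: 8


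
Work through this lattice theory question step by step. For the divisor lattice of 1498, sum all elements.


sigma(n) = sum of divisors.
Divisors of 1498: [1, 2, 7, 14, 107, 214, 749, 1498]
Sum = 2592
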